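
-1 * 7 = -7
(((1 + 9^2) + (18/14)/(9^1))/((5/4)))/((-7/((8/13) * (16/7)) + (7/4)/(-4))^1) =-58880/4851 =-12.14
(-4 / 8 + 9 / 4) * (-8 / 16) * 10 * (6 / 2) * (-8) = 210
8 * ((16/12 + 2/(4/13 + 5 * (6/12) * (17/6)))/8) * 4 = 22192/3459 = 6.42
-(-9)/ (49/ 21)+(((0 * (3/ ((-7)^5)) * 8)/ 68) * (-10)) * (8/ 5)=27/ 7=3.86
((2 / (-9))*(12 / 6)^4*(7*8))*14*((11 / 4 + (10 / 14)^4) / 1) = -1233536 / 147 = -8391.40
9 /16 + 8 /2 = 4.56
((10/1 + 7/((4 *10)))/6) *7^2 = 19943/240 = 83.10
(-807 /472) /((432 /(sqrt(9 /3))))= -269 *sqrt(3) /67968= -0.01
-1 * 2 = -2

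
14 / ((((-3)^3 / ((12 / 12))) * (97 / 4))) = -56 / 2619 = -0.02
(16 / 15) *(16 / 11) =256 / 165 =1.55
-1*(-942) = 942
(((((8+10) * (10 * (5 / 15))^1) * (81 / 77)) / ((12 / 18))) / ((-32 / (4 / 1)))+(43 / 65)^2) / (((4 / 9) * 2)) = -133475697 / 10410400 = -12.82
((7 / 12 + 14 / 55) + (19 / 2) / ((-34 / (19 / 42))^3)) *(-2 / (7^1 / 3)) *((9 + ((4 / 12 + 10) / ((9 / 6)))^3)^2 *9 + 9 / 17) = -136805832185168873054129 / 187566627617883360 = -729371.92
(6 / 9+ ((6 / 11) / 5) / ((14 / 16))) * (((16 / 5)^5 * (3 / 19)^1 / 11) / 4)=0.95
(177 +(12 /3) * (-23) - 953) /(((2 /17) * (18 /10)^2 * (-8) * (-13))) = -92225 /4212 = -21.90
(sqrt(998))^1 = sqrt(998) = 31.59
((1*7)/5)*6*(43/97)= 1806/485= 3.72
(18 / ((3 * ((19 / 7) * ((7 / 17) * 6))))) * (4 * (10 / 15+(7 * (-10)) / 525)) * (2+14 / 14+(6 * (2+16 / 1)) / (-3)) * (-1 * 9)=53856 / 95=566.91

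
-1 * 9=-9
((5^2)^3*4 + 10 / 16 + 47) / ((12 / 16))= 500381 / 6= 83396.83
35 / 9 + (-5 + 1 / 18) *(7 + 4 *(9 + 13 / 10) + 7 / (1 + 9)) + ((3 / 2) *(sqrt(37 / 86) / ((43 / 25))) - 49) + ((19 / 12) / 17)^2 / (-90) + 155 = -494003089 / 3745440 + 75 *sqrt(3182) / 7396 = -131.32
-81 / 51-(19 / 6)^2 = -7109 / 612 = -11.62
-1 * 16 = -16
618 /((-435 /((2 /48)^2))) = -103 /41760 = -0.00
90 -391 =-301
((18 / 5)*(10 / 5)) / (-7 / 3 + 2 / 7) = -756 / 215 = -3.52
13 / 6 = 2.17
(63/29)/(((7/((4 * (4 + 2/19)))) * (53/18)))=1.73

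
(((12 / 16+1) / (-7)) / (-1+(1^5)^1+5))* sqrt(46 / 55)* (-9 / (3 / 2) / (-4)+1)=-sqrt(2530) / 440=-0.11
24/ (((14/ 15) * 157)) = 180/ 1099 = 0.16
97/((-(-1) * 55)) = 97/55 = 1.76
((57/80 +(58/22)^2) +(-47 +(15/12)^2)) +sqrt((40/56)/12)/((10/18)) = -182829/4840 +3 * sqrt(105)/70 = -37.34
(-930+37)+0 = -893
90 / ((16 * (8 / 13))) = 9.14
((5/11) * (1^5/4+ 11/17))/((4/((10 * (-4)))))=-1525/374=-4.08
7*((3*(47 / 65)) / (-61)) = -987 / 3965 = -0.25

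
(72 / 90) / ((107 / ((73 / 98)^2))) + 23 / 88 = 30013257 / 113039080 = 0.27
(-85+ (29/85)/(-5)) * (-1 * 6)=216924/425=510.41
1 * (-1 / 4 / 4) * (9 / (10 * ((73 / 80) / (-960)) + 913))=-4320 / 7011767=-0.00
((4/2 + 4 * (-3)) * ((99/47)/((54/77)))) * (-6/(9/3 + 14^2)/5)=1694/9353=0.18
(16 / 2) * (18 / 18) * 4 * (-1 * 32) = -1024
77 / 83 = 0.93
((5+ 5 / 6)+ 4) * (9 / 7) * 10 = 885 / 7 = 126.43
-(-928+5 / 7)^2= -42133081 / 49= -859858.80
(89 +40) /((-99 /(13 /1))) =-559 /33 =-16.94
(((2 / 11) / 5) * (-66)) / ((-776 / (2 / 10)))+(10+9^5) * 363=103976322453 / 4850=21438417.00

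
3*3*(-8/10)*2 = -14.40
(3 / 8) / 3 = 1 / 8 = 0.12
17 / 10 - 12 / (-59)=1.90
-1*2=-2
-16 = -16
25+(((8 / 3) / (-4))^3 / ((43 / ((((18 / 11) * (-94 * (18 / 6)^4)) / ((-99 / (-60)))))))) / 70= 937597 / 36421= 25.74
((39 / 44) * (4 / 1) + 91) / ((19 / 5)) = 5200 / 209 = 24.88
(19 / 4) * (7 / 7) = 19 / 4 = 4.75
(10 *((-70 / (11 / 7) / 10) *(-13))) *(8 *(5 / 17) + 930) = 100964500 / 187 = 539917.11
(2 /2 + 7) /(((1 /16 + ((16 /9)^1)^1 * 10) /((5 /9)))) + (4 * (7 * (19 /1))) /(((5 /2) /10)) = 5467472 /2569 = 2128.25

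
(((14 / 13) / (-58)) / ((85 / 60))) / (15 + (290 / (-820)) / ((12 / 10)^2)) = -247968 / 279143995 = -0.00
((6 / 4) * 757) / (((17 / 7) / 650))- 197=5163176 / 17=303716.24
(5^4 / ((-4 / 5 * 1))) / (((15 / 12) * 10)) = -125 / 2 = -62.50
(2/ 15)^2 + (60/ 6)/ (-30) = -71/ 225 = -0.32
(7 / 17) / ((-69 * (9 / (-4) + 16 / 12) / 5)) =140 / 4301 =0.03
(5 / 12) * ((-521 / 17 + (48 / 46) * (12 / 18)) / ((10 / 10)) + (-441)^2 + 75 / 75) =81021.69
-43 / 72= -0.60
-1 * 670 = -670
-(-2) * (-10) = -20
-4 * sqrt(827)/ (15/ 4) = -16 * sqrt(827)/ 15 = -30.67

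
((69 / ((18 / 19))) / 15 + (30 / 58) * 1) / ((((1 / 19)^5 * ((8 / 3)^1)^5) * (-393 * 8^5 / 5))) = -312501026493 / 8158290378752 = -0.04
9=9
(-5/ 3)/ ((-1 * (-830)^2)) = 1/ 413340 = 0.00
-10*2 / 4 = -5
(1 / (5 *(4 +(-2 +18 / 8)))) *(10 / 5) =8 / 85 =0.09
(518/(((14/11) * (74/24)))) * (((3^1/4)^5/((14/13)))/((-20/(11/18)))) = -0.89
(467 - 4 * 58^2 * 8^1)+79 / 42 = -4501523 / 42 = -107179.12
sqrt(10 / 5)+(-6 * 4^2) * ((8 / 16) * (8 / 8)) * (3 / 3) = -48+sqrt(2) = -46.59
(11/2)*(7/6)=77/12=6.42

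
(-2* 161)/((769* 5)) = -322/3845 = -0.08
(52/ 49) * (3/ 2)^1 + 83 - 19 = 3214/ 49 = 65.59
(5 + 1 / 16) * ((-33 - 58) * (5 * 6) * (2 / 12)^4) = -1365 / 128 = -10.66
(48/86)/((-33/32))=-256/473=-0.54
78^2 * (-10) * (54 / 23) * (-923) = 3032387280 / 23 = 131842925.22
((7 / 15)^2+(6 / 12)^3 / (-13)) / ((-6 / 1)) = -4871 / 140400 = -0.03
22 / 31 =0.71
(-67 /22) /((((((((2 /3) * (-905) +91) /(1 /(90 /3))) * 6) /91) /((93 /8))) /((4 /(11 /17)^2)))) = 54623023 /163659760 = 0.33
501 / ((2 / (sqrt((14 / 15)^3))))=1169 * sqrt(210) / 75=225.87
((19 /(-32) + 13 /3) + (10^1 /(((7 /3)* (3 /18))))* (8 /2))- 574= -314095 /672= -467.40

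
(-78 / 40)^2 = 1521 / 400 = 3.80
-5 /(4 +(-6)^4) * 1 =-1 /260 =-0.00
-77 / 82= -0.94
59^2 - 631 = 2850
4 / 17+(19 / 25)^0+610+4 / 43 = 446881 / 731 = 611.33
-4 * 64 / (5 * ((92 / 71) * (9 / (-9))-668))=0.08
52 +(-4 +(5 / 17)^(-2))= 1489 / 25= 59.56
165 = 165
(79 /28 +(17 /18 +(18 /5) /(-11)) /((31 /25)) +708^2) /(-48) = -43074903269 /4124736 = -10443.07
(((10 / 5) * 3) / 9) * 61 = 122 / 3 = 40.67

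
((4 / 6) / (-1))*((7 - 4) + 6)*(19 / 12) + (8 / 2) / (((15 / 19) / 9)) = 361 / 10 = 36.10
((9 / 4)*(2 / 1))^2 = 20.25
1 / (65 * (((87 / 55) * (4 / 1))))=11 / 4524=0.00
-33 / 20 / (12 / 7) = -77 / 80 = -0.96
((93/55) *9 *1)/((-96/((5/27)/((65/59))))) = -1829/68640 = -0.03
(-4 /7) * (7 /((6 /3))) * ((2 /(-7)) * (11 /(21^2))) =44 /3087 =0.01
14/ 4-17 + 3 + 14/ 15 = -287/ 30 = -9.57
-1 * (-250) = 250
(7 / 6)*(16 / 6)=28 / 9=3.11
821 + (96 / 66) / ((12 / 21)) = 9059 / 11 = 823.55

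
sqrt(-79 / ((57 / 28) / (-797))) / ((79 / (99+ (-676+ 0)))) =-1154*sqrt(25122237) / 4503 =-1284.50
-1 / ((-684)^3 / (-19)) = -1 / 16842816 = -0.00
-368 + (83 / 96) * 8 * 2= -2125 / 6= -354.17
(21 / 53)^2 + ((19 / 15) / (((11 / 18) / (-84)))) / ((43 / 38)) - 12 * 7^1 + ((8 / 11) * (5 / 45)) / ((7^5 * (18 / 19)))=-2149808597240629 / 9043948970595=-237.71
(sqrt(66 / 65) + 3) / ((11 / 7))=7* sqrt(4290) / 715 + 21 / 11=2.55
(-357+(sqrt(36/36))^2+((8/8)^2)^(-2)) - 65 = -420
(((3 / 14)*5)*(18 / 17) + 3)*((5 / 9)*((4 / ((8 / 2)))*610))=500200 / 357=1401.12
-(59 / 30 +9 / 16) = -607 / 240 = -2.53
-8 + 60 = 52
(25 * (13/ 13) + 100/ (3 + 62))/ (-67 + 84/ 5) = -0.53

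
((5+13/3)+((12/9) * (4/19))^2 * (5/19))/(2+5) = 577436/432117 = 1.34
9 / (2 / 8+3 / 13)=18.72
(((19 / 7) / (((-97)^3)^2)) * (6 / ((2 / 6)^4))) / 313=9234 / 1825041662799439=0.00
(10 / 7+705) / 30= 989 / 42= 23.55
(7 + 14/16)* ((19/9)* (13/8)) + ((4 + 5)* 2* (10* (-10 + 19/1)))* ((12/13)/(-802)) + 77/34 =155495181/5671744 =27.42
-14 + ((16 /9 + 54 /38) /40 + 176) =1108627 /6840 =162.08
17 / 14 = 1.21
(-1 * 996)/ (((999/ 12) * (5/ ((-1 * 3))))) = 1328/ 185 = 7.18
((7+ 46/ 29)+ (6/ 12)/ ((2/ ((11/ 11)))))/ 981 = 1025/ 113796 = 0.01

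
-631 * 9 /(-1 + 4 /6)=17037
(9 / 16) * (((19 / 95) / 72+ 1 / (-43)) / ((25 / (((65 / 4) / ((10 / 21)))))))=-86541 / 5504000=-0.02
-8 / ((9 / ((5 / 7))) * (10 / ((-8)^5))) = 131072 / 63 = 2080.51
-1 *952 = -952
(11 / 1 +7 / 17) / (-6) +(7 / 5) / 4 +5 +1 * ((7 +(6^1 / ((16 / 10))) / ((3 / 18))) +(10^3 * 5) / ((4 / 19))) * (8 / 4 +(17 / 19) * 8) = 4220452483 / 19380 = 217773.61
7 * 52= 364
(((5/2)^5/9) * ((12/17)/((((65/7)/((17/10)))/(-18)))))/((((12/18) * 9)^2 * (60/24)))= -175/624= -0.28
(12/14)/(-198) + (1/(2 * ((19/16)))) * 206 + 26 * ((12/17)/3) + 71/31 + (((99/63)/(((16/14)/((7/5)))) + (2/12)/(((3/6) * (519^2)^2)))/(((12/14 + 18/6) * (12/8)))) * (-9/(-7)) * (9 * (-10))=19010895265978451333/335641476665035926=56.64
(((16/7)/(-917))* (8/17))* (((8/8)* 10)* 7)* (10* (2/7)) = -0.23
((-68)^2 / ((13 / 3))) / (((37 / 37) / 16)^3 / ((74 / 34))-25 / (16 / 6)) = -2102329344 / 18470179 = -113.82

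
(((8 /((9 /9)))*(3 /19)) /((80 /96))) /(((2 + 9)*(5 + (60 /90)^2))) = 1296 /51205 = 0.03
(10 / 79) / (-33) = -10 / 2607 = -0.00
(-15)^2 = 225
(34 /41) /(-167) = -34 /6847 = -0.00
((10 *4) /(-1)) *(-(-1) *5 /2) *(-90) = 9000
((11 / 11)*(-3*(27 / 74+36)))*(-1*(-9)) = -72657 / 74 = -981.85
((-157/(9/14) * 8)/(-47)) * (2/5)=16.63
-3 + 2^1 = -1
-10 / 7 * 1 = -10 / 7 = -1.43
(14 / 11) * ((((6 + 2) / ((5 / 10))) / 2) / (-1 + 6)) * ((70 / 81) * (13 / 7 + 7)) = 13888 / 891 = 15.59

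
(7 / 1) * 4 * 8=224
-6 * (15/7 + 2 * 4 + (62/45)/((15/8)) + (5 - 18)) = 20056/1575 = 12.73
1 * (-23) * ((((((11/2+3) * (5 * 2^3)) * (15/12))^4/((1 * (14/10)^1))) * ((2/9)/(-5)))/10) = 150076796875/63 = 2382171378.97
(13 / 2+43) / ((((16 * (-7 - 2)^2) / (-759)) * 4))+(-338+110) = -90335 / 384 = -235.25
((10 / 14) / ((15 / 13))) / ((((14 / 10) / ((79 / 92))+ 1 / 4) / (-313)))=-6429020 / 62391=-103.04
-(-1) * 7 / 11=7 / 11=0.64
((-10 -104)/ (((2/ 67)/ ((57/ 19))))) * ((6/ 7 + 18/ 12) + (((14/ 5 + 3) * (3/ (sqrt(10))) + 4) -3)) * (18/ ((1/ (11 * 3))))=-296037423 * sqrt(10)/ 25 -159928263/ 7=-60292995.89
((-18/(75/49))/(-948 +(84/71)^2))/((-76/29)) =-7163261/1511073800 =-0.00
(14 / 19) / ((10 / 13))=91 / 95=0.96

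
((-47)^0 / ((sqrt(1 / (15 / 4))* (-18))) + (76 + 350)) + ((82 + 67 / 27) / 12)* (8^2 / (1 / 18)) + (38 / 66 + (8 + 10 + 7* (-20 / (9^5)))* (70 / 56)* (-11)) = 10768486991 / 1299078-sqrt(15) / 36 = 8289.22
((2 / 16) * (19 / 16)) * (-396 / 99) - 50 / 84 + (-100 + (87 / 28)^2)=-430579 / 4704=-91.53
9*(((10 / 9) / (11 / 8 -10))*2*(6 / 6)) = -2.32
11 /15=0.73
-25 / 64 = -0.39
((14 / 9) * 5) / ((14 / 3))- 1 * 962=-2881 / 3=-960.33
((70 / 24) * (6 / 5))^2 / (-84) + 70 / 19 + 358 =329723 / 912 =361.54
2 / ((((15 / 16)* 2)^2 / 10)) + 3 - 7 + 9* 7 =2911 / 45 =64.69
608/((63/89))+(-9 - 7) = 53104/63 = 842.92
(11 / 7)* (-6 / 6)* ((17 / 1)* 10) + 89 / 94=-266.20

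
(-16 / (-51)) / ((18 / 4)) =32 / 459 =0.07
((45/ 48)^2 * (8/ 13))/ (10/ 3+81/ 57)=0.11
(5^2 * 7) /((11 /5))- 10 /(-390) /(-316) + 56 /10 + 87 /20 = 30330877 /338910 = 89.50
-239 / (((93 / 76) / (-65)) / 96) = 37781120 / 31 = 1218745.81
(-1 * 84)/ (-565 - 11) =7/ 48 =0.15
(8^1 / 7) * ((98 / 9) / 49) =16 / 63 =0.25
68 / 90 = 34 / 45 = 0.76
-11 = -11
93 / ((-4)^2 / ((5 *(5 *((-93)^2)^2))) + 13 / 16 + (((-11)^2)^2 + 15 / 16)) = 695688369300 / 109535385694339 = 0.01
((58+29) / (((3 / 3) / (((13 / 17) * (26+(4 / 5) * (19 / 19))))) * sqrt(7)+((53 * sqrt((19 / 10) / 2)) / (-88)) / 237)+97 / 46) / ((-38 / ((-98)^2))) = 2401 * (-726986351520 - 859788600 * sqrt(7)+4477811 * sqrt(95)) / (437 * (-46163 * sqrt(95)+8863800 * sqrt(7))) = -174185.59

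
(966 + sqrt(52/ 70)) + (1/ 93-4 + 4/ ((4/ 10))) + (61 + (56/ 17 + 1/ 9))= sqrt(910)/ 35 + 4915721/ 4743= 1037.28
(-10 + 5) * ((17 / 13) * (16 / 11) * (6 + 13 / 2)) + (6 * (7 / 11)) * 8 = -12632 / 143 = -88.34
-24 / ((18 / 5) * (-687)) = 20 / 2061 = 0.01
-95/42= -2.26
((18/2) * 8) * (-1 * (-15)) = 1080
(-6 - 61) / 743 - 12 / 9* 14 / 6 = -21407 / 6687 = -3.20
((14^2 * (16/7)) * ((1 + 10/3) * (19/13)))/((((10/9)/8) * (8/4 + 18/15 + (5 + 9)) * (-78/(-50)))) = 425600/559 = 761.36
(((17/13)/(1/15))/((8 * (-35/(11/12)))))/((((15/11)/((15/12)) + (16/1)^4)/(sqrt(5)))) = -0.00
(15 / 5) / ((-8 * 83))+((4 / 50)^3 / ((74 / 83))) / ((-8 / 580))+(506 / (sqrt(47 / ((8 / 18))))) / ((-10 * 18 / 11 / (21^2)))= -136367 * sqrt(47) / 705 - 3543371 / 76775000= -1326.12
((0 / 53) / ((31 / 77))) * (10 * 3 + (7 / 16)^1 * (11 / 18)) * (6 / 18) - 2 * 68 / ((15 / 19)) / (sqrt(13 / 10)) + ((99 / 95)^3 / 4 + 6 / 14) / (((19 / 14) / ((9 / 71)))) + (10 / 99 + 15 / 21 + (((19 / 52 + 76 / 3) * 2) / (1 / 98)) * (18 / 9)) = 209954353543015283 / 20839598529750 - 2584 * sqrt(130) / 195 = 9923.69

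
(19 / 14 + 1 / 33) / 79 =641 / 36498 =0.02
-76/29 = -2.62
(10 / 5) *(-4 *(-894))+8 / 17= 121592 / 17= 7152.47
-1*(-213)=213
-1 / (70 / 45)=-9 / 14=-0.64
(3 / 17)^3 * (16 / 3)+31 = 152447 / 4913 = 31.03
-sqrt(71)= -8.43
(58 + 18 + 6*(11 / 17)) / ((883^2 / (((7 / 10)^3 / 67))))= 232897 / 444032885500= 0.00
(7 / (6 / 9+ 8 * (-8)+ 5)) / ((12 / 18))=-9 / 50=-0.18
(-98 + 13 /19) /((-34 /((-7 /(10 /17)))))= -34.06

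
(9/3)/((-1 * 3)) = -1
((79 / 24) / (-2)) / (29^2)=-79 / 40368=-0.00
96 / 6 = 16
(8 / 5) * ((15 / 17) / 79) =24 / 1343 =0.02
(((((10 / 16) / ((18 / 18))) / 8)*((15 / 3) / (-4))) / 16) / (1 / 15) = -375 / 4096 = -0.09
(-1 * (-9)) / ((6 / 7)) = 21 / 2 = 10.50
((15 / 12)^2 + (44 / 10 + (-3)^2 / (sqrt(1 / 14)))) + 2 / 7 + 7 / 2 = 5459 / 560 + 9 * sqrt(14) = 43.42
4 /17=0.24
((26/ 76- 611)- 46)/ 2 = -24953/ 76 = -328.33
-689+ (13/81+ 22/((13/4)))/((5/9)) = -395768/585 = -676.53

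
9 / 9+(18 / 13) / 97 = 1279 / 1261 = 1.01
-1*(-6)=6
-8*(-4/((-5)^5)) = -32/3125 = -0.01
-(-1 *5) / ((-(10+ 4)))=-5 / 14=-0.36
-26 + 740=714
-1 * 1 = -1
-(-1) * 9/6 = 3/2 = 1.50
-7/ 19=-0.37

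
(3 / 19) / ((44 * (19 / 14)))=21 / 7942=0.00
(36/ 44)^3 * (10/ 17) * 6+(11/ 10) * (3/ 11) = 2.23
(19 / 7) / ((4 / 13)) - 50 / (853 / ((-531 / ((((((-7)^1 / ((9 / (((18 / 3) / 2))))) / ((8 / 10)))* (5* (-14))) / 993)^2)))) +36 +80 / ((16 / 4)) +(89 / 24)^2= 24031685093293 / 29491963200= 814.86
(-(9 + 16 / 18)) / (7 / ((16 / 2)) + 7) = -712 / 567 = -1.26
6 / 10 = 3 / 5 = 0.60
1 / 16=0.06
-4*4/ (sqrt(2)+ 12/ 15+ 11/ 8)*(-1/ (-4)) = -13920/ 4369+ 6400*sqrt(2)/ 4369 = -1.11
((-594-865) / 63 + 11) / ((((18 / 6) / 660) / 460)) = -77519200 / 63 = -1230463.49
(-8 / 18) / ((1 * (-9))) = 4 / 81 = 0.05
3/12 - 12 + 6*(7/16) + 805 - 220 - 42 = 4271/8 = 533.88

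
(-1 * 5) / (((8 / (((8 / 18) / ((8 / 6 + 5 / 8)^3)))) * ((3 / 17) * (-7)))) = 21760 / 726761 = 0.03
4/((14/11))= 22/7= 3.14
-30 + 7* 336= 2322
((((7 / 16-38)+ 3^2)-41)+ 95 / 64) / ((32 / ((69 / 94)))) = -300633 / 192512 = -1.56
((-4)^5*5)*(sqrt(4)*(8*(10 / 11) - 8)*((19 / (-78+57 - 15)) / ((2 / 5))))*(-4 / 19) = 204800 / 99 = 2068.69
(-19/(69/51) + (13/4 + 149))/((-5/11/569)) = -15916637/92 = -173006.92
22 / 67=0.33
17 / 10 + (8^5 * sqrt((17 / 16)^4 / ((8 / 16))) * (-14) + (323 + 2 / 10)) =3249 / 10 - 517888 * sqrt(2) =-732079.33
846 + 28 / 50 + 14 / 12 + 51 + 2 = 135109 / 150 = 900.73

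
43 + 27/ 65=2822/ 65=43.42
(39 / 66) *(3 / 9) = 13 / 66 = 0.20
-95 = -95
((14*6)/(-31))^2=7056/961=7.34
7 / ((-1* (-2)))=7 / 2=3.50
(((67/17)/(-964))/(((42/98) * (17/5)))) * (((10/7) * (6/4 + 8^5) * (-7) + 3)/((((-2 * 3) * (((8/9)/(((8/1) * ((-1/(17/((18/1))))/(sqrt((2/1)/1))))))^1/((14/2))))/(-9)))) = -6407414685 * sqrt(2)/139298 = -65050.85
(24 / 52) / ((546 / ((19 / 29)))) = 19 / 34307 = 0.00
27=27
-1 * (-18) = 18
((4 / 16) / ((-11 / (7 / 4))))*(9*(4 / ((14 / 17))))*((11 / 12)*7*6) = -1071 / 16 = -66.94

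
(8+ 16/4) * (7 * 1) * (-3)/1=-252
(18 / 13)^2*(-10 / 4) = -810 / 169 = -4.79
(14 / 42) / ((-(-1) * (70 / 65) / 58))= 377 / 21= 17.95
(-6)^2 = 36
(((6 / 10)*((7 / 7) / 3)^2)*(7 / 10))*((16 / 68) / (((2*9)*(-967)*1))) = -7 / 11096325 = -0.00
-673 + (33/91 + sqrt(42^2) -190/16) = -467749/728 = -642.51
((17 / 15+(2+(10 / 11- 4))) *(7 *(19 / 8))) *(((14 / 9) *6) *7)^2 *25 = 22353310 / 297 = 75263.67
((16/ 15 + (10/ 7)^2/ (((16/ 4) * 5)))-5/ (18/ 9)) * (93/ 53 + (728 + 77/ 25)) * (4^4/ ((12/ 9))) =-60808279744/ 324625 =-187318.54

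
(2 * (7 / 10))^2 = 49 / 25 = 1.96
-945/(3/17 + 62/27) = -86751/227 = -382.16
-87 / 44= -1.98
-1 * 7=-7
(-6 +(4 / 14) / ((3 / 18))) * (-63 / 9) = 30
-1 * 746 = -746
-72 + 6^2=-36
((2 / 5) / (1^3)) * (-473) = -946 / 5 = -189.20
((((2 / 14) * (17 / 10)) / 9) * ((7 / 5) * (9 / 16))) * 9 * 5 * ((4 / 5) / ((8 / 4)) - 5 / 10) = -153 / 1600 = -0.10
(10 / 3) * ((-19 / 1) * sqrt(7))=-167.56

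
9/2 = 4.50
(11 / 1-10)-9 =-8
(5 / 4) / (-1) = -5 / 4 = -1.25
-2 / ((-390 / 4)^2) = -8 / 38025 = -0.00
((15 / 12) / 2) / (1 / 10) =25 / 4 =6.25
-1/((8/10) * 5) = -1/4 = -0.25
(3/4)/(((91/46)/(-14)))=-69/13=-5.31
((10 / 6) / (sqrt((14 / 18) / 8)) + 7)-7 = 5.35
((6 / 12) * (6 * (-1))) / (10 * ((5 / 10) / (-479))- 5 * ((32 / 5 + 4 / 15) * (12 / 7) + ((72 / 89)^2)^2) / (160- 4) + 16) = -24613843886541 / 128070202509727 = -0.19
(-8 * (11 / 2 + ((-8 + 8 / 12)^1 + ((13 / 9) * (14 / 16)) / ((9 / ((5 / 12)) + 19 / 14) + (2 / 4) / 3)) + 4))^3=-80325199737523 / 14313506752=-5611.85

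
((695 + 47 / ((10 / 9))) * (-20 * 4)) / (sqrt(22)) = -29492 * sqrt(22) / 11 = -12575.43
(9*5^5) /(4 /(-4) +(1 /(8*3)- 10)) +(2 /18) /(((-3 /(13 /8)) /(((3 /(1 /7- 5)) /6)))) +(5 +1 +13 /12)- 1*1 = -9890876491 /3862944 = -2560.45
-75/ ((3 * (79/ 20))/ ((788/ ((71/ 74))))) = -29156000/ 5609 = -5198.07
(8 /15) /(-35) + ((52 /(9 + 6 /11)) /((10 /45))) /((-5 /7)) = -18026 /525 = -34.34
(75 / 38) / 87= 25 / 1102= 0.02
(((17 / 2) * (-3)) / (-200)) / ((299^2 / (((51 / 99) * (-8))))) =-289 / 49170550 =-0.00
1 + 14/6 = 10/3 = 3.33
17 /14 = 1.21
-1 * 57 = -57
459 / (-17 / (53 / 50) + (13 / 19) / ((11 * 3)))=-15253029 / 532261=-28.66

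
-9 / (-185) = 9 / 185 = 0.05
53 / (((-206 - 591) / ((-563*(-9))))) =-268551 / 797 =-336.95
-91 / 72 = -1.26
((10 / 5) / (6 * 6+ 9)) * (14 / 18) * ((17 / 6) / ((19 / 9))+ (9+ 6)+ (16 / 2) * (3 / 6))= 5411 / 7695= 0.70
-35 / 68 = -0.51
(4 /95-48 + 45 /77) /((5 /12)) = -113.70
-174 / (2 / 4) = -348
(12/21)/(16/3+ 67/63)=36/403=0.09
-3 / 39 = -1 / 13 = -0.08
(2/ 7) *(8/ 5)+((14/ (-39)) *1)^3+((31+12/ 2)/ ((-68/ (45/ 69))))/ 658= 125249446799/ 305229473640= 0.41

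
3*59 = 177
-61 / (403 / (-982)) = 59902 / 403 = 148.64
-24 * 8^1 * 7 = -1344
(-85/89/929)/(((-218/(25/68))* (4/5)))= 625/288391328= 0.00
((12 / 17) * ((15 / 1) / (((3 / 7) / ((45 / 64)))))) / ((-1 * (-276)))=1575 / 25024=0.06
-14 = -14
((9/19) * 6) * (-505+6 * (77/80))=-28377/20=-1418.85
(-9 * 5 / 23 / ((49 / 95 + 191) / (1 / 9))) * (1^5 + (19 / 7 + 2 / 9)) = -58900 / 13181553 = -0.00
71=71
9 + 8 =17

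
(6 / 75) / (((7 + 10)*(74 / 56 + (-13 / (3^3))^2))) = 40824 / 13474625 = 0.00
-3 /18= -1 /6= -0.17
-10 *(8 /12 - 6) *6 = 320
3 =3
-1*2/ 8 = -1/ 4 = -0.25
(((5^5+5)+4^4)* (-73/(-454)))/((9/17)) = 2101013/2043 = 1028.40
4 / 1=4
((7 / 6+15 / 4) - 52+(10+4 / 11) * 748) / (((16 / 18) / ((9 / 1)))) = 2496393 / 32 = 78012.28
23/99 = 0.23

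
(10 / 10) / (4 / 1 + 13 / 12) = 12 / 61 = 0.20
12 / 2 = 6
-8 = -8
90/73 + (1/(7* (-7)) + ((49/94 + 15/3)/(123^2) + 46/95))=273371021389/161086582230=1.70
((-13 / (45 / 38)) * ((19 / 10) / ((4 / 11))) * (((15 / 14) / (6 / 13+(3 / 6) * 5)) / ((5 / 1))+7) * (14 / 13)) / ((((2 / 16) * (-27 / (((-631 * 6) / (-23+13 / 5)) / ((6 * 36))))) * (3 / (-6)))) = -868339292 / 3903795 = -222.43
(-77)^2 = 5929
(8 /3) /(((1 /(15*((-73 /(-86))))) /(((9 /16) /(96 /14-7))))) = -22995 /172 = -133.69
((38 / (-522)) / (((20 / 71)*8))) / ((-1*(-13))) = -1349 / 542880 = -0.00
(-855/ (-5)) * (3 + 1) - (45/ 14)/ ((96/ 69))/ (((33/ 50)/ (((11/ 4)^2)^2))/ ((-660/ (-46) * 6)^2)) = -122241719637/ 82432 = -1482940.12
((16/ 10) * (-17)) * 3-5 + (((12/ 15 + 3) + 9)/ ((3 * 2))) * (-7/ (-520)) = -84407/ 975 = -86.57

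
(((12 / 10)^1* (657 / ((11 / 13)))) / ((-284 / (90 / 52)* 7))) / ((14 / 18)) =-159651 / 153076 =-1.04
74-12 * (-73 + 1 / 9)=2846 / 3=948.67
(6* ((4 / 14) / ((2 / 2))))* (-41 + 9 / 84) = -3435 / 49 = -70.10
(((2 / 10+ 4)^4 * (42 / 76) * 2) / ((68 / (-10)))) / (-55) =4084101 / 4441250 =0.92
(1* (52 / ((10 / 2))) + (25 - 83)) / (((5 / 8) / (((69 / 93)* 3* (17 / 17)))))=-131376 / 775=-169.52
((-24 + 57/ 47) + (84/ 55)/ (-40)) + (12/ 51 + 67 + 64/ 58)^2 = 29198500081037/ 6282816650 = 4647.36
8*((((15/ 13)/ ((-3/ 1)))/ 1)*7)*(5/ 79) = -1400/ 1027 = -1.36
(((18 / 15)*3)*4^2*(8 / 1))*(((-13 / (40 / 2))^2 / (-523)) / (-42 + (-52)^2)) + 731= 63607313207 / 87014125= 731.00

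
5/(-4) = -5/4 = -1.25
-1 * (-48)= 48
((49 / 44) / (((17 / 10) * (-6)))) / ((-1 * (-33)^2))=245 / 2443716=0.00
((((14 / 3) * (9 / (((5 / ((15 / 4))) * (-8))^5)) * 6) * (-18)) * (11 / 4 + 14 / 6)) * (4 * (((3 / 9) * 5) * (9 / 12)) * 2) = 14007735 / 8388608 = 1.67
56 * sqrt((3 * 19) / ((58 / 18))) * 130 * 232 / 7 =24960 * sqrt(1653) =1014801.28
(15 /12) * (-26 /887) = -65 /1774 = -0.04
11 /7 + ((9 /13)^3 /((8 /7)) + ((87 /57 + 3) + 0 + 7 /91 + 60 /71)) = 1213254701 /165970168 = 7.31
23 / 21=1.10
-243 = -243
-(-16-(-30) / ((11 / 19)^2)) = -8894 / 121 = -73.50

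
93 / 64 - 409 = -26083 / 64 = -407.55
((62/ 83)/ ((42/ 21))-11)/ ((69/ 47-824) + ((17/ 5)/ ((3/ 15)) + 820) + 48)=-20727/ 121844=-0.17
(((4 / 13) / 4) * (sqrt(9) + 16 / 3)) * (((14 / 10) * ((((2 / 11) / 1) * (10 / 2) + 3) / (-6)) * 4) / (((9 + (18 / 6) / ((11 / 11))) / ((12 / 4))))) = -1505 / 2574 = -0.58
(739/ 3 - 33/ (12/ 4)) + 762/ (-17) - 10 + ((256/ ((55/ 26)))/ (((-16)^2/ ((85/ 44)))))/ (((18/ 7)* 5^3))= 1670915299/ 9256500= 180.51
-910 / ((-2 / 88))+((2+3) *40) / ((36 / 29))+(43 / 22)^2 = 40204.93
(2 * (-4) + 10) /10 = 1 /5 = 0.20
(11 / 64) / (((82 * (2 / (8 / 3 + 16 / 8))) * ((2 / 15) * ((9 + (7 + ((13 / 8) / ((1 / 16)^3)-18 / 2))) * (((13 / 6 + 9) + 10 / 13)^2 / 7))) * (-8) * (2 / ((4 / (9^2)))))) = -9295 / 11133697736448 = -0.00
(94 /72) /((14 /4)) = 47 /126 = 0.37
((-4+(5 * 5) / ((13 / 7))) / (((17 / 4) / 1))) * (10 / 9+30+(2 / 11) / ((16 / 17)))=1016513 / 14586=69.69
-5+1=-4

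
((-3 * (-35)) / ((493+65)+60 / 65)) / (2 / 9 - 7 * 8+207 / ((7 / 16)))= 4095 / 9097724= 0.00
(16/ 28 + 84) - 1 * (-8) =648/ 7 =92.57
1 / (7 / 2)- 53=-369 / 7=-52.71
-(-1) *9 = 9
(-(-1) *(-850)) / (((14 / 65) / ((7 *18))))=-497250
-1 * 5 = -5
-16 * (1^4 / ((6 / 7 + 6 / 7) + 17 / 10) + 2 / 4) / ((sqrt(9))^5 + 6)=-0.05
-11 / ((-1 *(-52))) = -0.21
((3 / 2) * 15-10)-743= -1461 / 2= -730.50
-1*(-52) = 52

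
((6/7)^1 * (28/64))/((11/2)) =3/44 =0.07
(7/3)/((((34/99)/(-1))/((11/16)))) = -2541/544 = -4.67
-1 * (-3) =3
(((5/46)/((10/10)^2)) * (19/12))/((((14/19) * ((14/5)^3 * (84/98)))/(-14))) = -225625/1298304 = -0.17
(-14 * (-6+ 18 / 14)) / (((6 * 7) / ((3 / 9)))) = 0.52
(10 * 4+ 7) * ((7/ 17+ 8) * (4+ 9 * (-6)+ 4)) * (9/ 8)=-1391247/ 68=-20459.51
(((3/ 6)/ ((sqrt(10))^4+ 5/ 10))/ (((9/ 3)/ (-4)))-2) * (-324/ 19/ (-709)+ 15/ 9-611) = 1222.66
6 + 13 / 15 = 103 / 15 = 6.87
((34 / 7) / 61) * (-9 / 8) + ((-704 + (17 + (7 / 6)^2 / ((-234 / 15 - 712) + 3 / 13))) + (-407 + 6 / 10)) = -1093.49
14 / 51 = 0.27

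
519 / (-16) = -519 / 16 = -32.44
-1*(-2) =2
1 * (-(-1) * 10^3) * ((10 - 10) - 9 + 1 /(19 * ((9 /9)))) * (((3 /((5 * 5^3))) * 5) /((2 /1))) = -2040 /19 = -107.37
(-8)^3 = -512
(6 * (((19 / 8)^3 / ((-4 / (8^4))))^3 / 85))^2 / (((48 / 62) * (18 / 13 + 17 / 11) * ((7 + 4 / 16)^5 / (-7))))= -317637506540616129184293428035584 / 62092888588975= -5115521499462254904.92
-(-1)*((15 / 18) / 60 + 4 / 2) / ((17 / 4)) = 145 / 306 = 0.47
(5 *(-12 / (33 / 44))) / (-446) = 40 / 223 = 0.18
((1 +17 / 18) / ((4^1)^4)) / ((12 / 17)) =0.01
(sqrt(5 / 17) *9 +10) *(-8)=-80 -72 *sqrt(85) / 17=-119.05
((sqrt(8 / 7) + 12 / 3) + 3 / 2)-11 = -11 / 2 + 2 * sqrt(14) / 7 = -4.43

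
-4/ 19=-0.21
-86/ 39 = -2.21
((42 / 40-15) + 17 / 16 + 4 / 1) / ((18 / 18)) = -8.89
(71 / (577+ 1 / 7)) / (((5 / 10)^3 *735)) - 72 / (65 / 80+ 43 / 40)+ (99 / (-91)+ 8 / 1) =-3250906702 / 104088075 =-31.23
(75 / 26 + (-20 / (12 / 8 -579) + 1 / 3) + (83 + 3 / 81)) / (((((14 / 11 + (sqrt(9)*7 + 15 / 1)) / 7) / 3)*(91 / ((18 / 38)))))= 4664299 / 18431140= 0.25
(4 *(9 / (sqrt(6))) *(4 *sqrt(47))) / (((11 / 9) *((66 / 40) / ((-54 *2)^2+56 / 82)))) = 688682880 *sqrt(282) / 4961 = 2331173.59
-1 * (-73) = 73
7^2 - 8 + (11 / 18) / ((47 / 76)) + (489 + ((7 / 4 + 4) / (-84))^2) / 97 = 8068576693 / 171564288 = 47.03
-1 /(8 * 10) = -1 /80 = -0.01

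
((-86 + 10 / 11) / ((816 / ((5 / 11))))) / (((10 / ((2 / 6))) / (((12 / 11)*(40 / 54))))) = -260 / 203643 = -0.00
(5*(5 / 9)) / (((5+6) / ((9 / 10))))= 5 / 22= 0.23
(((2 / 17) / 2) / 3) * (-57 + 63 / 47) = -872 / 799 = -1.09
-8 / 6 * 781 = -3124 / 3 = -1041.33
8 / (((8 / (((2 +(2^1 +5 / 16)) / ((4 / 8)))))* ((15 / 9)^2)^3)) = 50301 / 125000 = 0.40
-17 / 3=-5.67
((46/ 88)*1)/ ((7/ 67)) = 1541/ 308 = 5.00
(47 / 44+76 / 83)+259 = 953113 / 3652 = 260.98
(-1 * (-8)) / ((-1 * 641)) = -8 / 641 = -0.01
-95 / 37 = -2.57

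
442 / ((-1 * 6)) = -221 / 3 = -73.67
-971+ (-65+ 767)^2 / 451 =54883 / 451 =121.69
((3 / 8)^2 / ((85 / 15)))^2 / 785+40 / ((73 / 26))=966408654817 / 67834449920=14.25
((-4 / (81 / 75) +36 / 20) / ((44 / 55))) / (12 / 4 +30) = -257 / 3564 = -0.07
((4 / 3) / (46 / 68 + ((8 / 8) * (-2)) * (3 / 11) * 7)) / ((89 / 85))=-25432 / 62745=-0.41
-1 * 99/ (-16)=99/ 16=6.19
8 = 8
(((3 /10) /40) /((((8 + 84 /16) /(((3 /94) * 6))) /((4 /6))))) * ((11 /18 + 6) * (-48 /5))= -1428 /311375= -0.00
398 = 398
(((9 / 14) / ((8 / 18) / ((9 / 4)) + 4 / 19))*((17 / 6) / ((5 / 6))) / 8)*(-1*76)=-4473873 / 87920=-50.89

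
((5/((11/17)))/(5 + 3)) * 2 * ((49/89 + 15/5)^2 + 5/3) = 28829705/1045572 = 27.57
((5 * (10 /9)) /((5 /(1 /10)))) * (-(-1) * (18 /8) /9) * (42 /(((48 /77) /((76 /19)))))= 539 /72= 7.49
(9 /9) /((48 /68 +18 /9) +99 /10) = 170 /2143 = 0.08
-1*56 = -56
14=14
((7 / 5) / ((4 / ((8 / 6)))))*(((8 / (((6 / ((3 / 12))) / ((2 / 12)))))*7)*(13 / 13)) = 49 / 270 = 0.18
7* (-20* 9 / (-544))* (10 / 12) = 525 / 272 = 1.93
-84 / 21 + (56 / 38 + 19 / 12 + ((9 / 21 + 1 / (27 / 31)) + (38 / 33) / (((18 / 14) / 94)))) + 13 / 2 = 14429287 / 158004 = 91.32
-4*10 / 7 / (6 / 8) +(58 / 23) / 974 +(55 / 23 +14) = 2064028 / 235221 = 8.77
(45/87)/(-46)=-15/1334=-0.01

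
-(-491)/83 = 491/83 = 5.92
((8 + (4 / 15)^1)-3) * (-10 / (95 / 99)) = -54.88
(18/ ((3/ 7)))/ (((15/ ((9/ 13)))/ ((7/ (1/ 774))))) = 682668/ 65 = 10502.58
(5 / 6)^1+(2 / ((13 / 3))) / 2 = 83 / 78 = 1.06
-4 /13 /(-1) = 4 /13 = 0.31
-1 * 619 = -619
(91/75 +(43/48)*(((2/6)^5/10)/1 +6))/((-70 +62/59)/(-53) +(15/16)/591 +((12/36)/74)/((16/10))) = 87581667851293/17351352743400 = 5.05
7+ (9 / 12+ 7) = 59 / 4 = 14.75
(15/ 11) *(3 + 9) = 180/ 11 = 16.36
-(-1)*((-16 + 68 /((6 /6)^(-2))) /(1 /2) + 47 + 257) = 408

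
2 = 2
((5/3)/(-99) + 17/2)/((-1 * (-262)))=5039/155628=0.03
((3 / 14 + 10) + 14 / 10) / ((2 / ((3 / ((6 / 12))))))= 2439 / 70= 34.84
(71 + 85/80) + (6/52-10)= 62.18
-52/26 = -2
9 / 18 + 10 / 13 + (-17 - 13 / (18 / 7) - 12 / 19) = -47612 / 2223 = -21.42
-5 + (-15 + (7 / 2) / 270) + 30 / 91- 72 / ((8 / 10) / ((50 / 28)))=-1266209 / 7020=-180.37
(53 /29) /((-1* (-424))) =1 /232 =0.00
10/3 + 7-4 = 19/3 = 6.33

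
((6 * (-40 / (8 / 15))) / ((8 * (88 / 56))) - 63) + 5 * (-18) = -8307 / 44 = -188.80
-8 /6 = -4 /3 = -1.33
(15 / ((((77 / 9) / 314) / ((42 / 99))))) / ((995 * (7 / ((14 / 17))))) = 0.03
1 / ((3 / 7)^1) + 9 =34 / 3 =11.33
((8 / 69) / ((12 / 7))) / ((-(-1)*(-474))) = -7 / 49059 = -0.00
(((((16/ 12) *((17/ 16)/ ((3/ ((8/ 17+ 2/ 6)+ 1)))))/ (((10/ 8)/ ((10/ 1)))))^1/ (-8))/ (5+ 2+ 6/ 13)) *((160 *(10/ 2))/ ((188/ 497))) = -29720600/ 123093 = -241.45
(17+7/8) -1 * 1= 135/8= 16.88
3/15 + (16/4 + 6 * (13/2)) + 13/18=3953/90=43.92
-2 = -2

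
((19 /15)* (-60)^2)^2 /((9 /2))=4620800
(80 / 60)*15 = 20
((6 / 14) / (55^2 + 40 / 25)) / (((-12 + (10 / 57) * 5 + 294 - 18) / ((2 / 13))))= 855 / 10395750547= 0.00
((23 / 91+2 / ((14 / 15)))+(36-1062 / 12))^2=2510.45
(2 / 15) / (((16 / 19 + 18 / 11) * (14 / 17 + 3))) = 3553 / 252525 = 0.01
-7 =-7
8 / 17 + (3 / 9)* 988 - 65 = 13505 / 51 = 264.80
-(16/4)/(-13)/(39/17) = 68/507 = 0.13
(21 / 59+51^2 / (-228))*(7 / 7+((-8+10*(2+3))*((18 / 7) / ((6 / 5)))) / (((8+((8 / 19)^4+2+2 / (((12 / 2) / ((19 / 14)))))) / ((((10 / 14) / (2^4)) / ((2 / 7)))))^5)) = -16165507661322510623797967893554020597784314092041 / 1462681993583500521512924204824130064662388539392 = -11.05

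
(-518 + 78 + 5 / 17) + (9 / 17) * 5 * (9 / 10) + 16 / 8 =-14801 / 34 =-435.32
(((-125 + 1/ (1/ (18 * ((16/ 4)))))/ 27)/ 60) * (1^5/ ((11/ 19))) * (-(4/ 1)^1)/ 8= 1007/ 35640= 0.03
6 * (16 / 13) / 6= 16 / 13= 1.23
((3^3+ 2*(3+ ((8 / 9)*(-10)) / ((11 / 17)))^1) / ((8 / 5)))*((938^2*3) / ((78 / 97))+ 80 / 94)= 2742664725365 / 241956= 11335386.29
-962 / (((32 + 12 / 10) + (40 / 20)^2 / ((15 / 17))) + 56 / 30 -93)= 4810 / 267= 18.01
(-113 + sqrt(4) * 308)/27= 503/27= 18.63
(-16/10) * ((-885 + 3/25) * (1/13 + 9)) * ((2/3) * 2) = 27844224/1625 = 17134.91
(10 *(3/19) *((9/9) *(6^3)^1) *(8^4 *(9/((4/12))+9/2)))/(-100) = -41803776/95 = -440039.75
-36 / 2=-18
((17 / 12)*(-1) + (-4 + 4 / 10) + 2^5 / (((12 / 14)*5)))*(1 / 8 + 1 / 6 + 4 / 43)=19453 / 20640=0.94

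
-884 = -884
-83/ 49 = -1.69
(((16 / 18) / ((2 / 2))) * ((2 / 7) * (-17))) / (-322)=136 / 10143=0.01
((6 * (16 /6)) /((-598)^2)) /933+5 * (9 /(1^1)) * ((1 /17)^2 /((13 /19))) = 5485887211 /24105817437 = 0.23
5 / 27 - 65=-1750 / 27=-64.81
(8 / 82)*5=20 / 41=0.49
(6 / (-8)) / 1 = -3 / 4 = -0.75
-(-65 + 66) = -1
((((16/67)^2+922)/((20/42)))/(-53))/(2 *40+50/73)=-3172630881/7006655650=-0.45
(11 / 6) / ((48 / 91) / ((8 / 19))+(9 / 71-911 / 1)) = -6461 / 3205668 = -0.00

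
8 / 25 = 0.32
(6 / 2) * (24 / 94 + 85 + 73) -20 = 21374 / 47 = 454.77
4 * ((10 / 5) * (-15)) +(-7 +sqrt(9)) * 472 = -2008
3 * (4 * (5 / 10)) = 6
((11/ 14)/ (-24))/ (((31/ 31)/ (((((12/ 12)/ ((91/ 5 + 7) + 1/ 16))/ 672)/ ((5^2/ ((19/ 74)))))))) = -209/ 10552530240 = -0.00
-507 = -507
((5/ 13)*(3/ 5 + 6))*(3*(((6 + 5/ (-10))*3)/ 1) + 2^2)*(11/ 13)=38841/ 338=114.91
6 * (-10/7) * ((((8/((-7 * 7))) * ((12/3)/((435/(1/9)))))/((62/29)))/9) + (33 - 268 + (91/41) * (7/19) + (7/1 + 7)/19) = -156625890286/670931667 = -233.45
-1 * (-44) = 44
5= 5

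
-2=-2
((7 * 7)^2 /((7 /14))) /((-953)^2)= 4802 /908209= 0.01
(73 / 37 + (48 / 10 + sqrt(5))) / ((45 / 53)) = 10.61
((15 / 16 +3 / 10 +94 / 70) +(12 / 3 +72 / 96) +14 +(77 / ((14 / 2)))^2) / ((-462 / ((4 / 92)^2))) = -15941 / 27372576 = -0.00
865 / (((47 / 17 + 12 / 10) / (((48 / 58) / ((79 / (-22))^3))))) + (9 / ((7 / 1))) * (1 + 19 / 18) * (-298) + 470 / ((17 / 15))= -216036284727737 / 573397947493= -376.77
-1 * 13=-13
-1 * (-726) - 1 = 725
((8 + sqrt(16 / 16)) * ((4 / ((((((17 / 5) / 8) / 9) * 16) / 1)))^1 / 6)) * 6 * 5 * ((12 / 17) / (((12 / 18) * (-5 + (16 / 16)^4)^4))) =0.99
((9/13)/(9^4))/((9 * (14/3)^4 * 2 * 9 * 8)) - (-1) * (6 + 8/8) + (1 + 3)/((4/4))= 64076044033/5825094912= 11.00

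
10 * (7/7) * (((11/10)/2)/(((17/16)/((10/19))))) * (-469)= -412720/323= -1277.77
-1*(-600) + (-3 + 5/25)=2986/5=597.20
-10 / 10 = -1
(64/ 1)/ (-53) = -64/ 53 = -1.21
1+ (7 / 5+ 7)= 47 / 5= 9.40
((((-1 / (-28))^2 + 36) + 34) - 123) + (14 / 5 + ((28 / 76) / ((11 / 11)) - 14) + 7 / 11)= -51773531 / 819280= -63.19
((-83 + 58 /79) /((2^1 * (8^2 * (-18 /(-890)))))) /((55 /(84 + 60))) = -83.20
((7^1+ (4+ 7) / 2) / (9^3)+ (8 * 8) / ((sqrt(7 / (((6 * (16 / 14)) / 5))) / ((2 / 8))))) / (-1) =-64 * sqrt(15) / 35 - 25 / 1458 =-7.10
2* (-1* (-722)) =1444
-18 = -18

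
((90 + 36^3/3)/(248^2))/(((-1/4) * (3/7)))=-18249/7688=-2.37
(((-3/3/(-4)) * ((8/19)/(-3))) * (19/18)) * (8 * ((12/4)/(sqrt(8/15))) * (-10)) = 20 * sqrt(30)/9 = 12.17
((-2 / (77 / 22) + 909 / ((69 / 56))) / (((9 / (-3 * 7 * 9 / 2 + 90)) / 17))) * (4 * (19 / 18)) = -26456.13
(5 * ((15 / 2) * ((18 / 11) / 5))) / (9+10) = 135 / 209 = 0.65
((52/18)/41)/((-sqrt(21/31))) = -26 * sqrt(651)/7749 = -0.09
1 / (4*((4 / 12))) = 3 / 4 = 0.75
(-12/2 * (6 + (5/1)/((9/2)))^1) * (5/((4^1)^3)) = -10/3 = -3.33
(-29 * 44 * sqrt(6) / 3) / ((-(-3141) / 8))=-10208 * sqrt(6) / 9423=-2.65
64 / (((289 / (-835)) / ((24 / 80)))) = -16032 / 289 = -55.47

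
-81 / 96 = -27 / 32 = -0.84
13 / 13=1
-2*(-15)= 30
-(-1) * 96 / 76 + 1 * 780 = 14844 / 19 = 781.26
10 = 10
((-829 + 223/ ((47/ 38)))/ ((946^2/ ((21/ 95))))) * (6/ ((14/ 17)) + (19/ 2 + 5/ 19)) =-82960569/ 30368079544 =-0.00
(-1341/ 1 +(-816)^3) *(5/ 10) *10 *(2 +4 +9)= -40750487775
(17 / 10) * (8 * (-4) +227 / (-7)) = -7667 / 70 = -109.53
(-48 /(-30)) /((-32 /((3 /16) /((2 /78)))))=-117 /320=-0.37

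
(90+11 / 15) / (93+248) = 1361 / 5115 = 0.27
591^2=349281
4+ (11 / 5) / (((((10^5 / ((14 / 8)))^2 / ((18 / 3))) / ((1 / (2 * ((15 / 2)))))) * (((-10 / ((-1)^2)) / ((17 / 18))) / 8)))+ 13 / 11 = 2564999999899207 / 495000000000000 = 5.18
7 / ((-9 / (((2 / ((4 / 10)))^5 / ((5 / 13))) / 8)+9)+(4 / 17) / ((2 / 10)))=966875 / 1404401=0.69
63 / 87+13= 398 / 29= 13.72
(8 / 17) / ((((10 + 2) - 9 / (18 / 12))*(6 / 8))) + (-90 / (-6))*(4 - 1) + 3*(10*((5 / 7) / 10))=50602 / 1071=47.25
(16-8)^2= 64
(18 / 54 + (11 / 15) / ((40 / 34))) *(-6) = -287 / 50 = -5.74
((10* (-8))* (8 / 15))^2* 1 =16384 / 9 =1820.44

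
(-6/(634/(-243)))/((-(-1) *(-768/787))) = -191241/81152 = -2.36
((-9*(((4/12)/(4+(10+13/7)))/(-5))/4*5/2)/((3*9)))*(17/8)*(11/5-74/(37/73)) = -85561/319680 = -0.27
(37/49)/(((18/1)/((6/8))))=37/1176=0.03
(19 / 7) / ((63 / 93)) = 589 / 147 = 4.01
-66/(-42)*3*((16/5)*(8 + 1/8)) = 858/7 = 122.57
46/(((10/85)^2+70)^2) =1920983/204707378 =0.01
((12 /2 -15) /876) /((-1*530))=3 /154760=0.00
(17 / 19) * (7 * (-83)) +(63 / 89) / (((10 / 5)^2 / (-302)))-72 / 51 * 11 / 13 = -429379361 / 747422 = -574.48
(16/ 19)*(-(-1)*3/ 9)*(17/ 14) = 136/ 399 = 0.34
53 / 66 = 0.80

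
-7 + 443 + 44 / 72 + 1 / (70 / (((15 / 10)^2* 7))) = 157261 / 360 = 436.84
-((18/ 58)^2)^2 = -6561/ 707281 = -0.01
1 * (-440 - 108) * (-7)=3836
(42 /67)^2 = 0.39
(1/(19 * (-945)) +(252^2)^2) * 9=72408170177279/1995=36294822144.00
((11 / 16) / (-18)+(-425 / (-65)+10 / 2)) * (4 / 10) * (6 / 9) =43057 / 14040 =3.07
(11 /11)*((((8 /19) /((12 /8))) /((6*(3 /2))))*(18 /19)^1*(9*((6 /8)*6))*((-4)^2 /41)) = 6912 /14801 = 0.47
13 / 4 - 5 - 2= -15 / 4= -3.75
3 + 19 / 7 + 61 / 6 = 667 / 42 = 15.88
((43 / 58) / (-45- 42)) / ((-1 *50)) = 0.00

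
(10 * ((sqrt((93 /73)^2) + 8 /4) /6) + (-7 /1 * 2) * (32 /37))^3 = -156564673565273 /532031708727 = -294.28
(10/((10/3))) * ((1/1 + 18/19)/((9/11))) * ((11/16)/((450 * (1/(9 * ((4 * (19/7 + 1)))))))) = 58201/39900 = 1.46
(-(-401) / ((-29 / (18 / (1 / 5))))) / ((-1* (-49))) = -36090 / 1421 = -25.40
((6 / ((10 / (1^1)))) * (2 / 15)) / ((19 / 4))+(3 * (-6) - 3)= -9967 / 475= -20.98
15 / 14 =1.07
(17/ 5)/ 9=17/ 45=0.38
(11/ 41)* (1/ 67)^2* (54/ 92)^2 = 8019/ 389447684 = 0.00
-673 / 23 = -29.26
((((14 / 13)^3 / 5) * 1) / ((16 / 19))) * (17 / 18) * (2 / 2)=110789 / 395460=0.28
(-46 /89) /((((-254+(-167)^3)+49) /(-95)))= -0.00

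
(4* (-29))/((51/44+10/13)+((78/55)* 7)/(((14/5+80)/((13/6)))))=-13734864/259079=-53.01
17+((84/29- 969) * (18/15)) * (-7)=1179179/145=8132.27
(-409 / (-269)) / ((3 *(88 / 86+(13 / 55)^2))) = 53200675 / 113276169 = 0.47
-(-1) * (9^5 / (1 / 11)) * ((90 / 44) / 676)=2657205 / 1352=1965.39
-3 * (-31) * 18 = 1674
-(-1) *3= 3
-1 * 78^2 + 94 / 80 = -243313 / 40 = -6082.82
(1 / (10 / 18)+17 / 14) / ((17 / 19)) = 4009 / 1190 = 3.37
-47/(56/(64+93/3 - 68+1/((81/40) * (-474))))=-24360053/1075032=-22.66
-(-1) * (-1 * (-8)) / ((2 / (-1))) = -4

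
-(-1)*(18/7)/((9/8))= 16/7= 2.29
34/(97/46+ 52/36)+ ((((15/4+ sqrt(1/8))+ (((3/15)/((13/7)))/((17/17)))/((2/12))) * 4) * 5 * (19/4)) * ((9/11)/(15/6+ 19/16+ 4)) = 1140 * sqrt(2)/451+ 465876072/8624473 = 57.59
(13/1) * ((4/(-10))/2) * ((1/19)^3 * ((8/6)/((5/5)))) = -52/102885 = -0.00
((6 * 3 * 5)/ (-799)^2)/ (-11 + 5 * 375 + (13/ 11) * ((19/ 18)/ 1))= 17820/ 235773618919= 0.00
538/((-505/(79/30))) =-21251/7575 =-2.81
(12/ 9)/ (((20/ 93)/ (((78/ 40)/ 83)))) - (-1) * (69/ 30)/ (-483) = 24559/ 174300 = 0.14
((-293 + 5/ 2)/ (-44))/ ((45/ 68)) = 9.98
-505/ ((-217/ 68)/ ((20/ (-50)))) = -13736/ 217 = -63.30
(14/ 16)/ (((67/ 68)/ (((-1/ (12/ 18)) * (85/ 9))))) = -10115/ 804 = -12.58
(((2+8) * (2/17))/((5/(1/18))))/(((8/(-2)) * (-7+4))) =1/918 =0.00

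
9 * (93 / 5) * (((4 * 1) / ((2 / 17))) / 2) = 14229 / 5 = 2845.80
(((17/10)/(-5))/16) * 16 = -17/50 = -0.34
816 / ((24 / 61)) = 2074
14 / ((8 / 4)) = 7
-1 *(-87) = 87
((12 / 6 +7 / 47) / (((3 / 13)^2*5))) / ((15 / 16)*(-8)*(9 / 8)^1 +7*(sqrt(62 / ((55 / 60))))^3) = 363501424 / 80933703853329 +166886207488*sqrt(2046) / 3642016673399805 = 0.00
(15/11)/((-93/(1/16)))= -5/5456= -0.00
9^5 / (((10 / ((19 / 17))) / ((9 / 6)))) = 3365793 / 340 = 9899.39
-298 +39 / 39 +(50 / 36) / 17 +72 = -68825 / 306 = -224.92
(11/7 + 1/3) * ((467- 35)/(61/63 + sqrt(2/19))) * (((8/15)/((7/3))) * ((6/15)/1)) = 192264192/2196635- 1492992 * sqrt(38)/313805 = 58.20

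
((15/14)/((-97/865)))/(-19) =12975/25802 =0.50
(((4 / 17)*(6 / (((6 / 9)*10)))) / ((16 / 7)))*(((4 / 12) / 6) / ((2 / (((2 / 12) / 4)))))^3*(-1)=-7 / 48731258880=-0.00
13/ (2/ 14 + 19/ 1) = 91/ 134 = 0.68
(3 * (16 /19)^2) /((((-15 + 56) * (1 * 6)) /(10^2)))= 12800 /14801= 0.86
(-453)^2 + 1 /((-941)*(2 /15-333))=964156633332 /4698413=205209.00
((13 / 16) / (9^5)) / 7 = 13 / 6613488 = 0.00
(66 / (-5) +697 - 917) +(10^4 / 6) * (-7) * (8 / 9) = -1431482 / 135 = -10603.57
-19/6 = -3.17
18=18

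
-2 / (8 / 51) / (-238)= 3 / 56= 0.05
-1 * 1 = -1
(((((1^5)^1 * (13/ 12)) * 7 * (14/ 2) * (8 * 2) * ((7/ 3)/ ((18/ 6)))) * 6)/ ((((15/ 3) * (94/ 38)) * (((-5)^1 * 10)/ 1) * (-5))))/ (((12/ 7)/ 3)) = 593047/ 264375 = 2.24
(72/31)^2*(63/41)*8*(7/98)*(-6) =-1119744/39401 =-28.42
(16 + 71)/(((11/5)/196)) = 85260/11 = 7750.91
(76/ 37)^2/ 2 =2888/ 1369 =2.11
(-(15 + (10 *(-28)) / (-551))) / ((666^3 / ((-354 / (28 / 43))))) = 21678665 / 759593198448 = 0.00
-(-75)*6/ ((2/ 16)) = 3600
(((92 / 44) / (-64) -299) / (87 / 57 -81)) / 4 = 3999861 / 4252160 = 0.94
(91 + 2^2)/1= 95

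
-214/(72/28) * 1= -749/9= -83.22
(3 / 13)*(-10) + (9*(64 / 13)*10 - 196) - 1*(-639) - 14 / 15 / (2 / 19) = 170606 / 195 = 874.90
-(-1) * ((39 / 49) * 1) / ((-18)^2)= 13 / 5292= 0.00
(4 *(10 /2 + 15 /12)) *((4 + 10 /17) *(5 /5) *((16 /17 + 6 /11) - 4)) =-916500 /3179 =-288.30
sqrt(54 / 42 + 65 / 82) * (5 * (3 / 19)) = 15 * sqrt(684782) / 10906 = 1.14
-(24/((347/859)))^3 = -8762201104896/41781923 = -209712.73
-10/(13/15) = -150/13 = -11.54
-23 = -23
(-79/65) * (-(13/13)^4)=79/65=1.22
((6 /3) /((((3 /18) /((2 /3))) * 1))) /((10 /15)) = 12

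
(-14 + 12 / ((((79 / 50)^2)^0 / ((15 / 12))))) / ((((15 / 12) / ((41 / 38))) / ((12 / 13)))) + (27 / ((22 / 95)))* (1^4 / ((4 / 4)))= 3189423 / 27170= 117.39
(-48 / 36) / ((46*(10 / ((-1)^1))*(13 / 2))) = 2 / 4485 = 0.00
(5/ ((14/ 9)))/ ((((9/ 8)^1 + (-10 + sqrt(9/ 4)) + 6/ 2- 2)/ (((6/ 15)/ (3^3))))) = -8/ 1071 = -0.01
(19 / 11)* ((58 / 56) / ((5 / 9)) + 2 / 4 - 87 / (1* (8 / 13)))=-739537 / 3080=-240.11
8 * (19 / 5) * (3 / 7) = 456 / 35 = 13.03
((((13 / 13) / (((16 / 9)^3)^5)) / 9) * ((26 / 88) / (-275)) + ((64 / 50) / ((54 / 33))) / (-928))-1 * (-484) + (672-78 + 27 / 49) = 38485049351100729172047149587 / 35682205756249057662074880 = 1078.55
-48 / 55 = -0.87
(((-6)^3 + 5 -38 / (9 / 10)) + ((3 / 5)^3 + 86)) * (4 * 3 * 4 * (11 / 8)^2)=-11366861 / 750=-15155.81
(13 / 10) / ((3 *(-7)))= -13 / 210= -0.06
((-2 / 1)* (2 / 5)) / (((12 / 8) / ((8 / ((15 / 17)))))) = -1088 / 225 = -4.84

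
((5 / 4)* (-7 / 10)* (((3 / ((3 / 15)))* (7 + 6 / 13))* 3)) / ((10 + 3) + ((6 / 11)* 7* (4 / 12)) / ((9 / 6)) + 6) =-14.80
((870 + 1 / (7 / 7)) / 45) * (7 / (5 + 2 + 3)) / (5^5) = 6097 / 1406250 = 0.00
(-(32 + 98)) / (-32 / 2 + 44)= -65 / 14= -4.64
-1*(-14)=14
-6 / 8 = -3 / 4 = -0.75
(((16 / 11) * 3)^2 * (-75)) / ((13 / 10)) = -1728000 / 1573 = -1098.54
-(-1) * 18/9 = 2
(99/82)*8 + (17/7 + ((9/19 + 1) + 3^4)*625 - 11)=281086553/5453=51547.14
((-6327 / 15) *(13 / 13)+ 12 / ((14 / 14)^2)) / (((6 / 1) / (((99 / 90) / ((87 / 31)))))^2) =-79419923 / 45414000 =-1.75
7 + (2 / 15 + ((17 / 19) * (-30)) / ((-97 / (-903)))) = -6710749 / 27645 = -242.75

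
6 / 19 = 0.32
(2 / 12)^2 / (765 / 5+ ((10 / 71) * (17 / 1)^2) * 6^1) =71 / 1015308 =0.00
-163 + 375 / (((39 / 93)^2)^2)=341664932 / 28561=11962.64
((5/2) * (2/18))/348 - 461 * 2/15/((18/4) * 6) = -2.28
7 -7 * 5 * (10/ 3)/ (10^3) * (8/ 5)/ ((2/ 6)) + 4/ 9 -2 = 1099/ 225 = 4.88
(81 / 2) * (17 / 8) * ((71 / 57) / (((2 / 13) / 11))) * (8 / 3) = 1553409 / 76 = 20439.59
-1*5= -5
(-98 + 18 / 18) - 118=-215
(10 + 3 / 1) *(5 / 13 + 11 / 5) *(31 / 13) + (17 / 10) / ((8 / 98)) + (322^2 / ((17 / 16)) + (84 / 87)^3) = 21061150648209 / 215598760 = 97686.79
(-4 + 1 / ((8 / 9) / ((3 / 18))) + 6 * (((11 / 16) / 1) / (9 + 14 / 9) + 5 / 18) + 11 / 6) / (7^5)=17 / 3649520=0.00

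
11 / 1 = 11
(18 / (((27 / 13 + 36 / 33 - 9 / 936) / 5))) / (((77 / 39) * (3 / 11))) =1338480 / 25291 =52.92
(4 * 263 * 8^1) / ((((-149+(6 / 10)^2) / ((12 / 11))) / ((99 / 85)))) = -1136160 / 15793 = -71.94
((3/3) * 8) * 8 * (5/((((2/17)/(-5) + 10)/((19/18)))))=16150/477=33.86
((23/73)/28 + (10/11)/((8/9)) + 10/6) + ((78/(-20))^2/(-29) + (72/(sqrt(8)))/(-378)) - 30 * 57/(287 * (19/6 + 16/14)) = 288003173617/362906936700 - sqrt(2)/21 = 0.73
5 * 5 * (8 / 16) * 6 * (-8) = -600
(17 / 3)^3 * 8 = 39304 / 27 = 1455.70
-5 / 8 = -0.62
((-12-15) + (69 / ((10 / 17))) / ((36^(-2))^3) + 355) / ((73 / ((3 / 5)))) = 3830048525112 / 1825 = 2098656726.09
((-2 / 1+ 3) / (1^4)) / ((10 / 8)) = 4 / 5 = 0.80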